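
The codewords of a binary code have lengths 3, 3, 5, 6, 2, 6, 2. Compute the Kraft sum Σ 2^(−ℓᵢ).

With common denominator 2^6 = 64: Σ 2^(−ℓᵢ) = 8/64 + 8/64 + 2/64 + 1/64 + 16/64 + 1/64 + 16/64 = 52/64 = 0.8125.

0.8125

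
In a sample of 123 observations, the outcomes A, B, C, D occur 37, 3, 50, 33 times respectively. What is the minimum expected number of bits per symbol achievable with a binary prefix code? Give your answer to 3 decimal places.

Probabilities are the counts divided by 123.
Repeatedly combine the two least-probable nodes; the expected code length is the sum of the merged weights.
merge 1/41 + 11/41 → 12/41
merge 12/41 + 37/123 → 73/123
merge 50/123 + 73/123 → 1
L = 12/41 + 73/123 + 1 = 232/123 ≈ 1.886 bits/symbol.

1.886 bits/symbol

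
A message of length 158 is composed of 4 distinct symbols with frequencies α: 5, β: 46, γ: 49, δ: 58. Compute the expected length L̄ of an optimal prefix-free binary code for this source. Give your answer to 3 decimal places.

1.956 bits/symbol

Probabilities are the counts divided by 158.
Repeatedly combine the two least-probable nodes; the expected code length is the sum of the merged weights.
merge 5/158 + 23/79 → 51/158
merge 49/158 + 51/158 → 50/79
merge 29/79 + 50/79 → 1
L = 51/158 + 50/79 + 1 = 309/158 ≈ 1.956 bits/symbol.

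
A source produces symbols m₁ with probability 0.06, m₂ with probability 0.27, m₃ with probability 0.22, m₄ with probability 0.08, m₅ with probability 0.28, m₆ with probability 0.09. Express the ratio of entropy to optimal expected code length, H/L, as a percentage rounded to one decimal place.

99.3%

Entropy H = −Σ p log₂ p ≈ 2.3525 bits.
Huffman merges: 3/50+2/25→7/50; 9/100+7/50→23/100; 11/50+23/100→9/20; 27/100+7/25→11/20; 9/20+11/20→1. L = 237/100 ≈ 2.3700.
Efficiency = H/L = 2.3525/2.3700 = 99.3%.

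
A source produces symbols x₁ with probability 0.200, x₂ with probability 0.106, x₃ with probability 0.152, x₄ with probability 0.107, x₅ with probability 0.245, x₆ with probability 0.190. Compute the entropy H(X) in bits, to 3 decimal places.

2.518 bits

H = −Σ pᵢ log₂ pᵢ.
−0.200·log₂(0.200) = 0.4644
−0.106·log₂(0.106) = 0.3432
−0.152·log₂(0.152) = 0.4131
−0.107·log₂(0.107) = 0.3450
−0.245·log₂(0.245) = 0.4971
−0.190·log₂(0.190) = 0.4552
Sum ≈ 2.5181 → 2.518 bits.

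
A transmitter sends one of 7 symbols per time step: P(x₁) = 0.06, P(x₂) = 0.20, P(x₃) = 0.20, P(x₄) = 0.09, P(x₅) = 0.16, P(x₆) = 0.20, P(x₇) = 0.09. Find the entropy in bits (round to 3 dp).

H = −Σ pᵢ log₂ pᵢ.
−0.06·log₂(0.06) = 0.2435
−0.20·log₂(0.20) = 0.4644
−0.20·log₂(0.20) = 0.4644
−0.09·log₂(0.09) = 0.3127
−0.16·log₂(0.16) = 0.4230
−0.20·log₂(0.20) = 0.4644
−0.09·log₂(0.09) = 0.3127
Sum ≈ 2.6850 → 2.685 bits.

2.685 bits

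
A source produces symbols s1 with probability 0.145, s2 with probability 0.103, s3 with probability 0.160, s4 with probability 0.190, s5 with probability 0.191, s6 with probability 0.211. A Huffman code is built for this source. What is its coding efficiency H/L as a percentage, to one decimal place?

98.1%

Entropy H = −Σ p log₂ p ≈ 2.5498 bits.
Huffman merges: 103/1000+29/200→31/125; 4/25+19/100→7/20; 191/1000+211/1000→201/500; 31/125+7/20→299/500; 201/500+299/500→1. L = 1299/500 ≈ 2.5980.
Efficiency = H/L = 2.5498/2.5980 = 98.1%.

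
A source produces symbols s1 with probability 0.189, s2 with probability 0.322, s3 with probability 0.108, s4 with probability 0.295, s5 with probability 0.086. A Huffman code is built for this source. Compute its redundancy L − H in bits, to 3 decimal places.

Entropy H = −Σ p log₂ p ≈ 2.1514 bits.
Huffman merges: 43/500+27/250→97/500; 189/1000+97/500→383/1000; 59/200+161/500→617/1000; 383/1000+617/1000→1. L = 1097/500 ≈ 2.1940.
L − H = 2.1940 − 2.1514 = 0.043 bits.

0.043 bits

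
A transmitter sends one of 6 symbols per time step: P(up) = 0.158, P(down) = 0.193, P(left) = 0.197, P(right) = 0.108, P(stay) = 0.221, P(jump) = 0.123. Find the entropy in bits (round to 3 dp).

2.540 bits

H = −Σ pᵢ log₂ pᵢ.
−0.158·log₂(0.158) = 0.4206
−0.193·log₂(0.193) = 0.4581
−0.197·log₂(0.197) = 0.4617
−0.108·log₂(0.108) = 0.3468
−0.221·log₂(0.221) = 0.4813
−0.123·log₂(0.123) = 0.3719
Sum ≈ 2.5403 → 2.540 bits.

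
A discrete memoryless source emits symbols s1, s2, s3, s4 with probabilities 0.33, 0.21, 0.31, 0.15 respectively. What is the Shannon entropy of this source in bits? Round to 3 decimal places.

1.935 bits

H = −Σ pᵢ log₂ pᵢ.
−0.33·log₂(0.33) = 0.5278
−0.21·log₂(0.21) = 0.4728
−0.31·log₂(0.31) = 0.5238
−0.15·log₂(0.15) = 0.4105
Sum ≈ 1.9350 → 1.935 bits.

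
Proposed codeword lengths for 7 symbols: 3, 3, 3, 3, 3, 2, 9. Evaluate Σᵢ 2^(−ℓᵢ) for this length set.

0.876953125

With common denominator 2^9 = 512: Σ 2^(−ℓᵢ) = 64/512 + 64/512 + 64/512 + 64/512 + 64/512 + 128/512 + 1/512 = 449/512 = 0.876953125.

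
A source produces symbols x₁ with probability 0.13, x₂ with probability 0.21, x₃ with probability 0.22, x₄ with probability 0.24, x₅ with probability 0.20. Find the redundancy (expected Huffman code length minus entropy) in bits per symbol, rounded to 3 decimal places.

Entropy H = −Σ p log₂ p ≈ 2.2946 bits.
Huffman merges: 13/100+1/5→33/100; 21/100+11/50→43/100; 6/25+33/100→57/100; 43/100+57/100→1. L = 233/100 ≈ 2.3300.
L − H = 2.3300 − 2.2946 = 0.035 bits.

0.035 bits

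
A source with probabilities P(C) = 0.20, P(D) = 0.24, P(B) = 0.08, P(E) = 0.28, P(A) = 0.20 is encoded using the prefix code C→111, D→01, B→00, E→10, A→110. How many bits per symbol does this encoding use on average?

L̄ = Σ pᵢ·ℓᵢ = 0.20·3 + 0.24·2 + 0.08·2 + 0.28·2 + 0.20·3 = 2.4 bits/symbol.

2.4 bits/symbol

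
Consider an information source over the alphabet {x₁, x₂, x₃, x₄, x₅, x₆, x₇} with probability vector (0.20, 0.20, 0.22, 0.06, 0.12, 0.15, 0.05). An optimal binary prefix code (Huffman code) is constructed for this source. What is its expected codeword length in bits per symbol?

2.69 bits/symbol

Repeatedly combine the two least-probable nodes; the expected code length is the sum of the merged weights.
merge 1/20 + 3/50 → 11/100
merge 11/100 + 3/25 → 23/100
merge 3/20 + 1/5 → 7/20
merge 1/5 + 11/50 → 21/50
merge 23/100 + 7/20 → 29/50
merge 21/50 + 29/50 → 1
L = 11/100 + 23/100 + 7/20 + 21/50 + 29/50 + 1 = 269/100 = 2.69 bits/symbol.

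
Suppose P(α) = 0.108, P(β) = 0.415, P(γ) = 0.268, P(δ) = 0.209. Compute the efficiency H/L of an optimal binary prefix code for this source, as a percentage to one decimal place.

Entropy H = −Σ p log₂ p ≈ 1.8545 bits.
Huffman merges: 27/250+209/1000→317/1000; 67/250+317/1000→117/200; 83/200+117/200→1. L = 951/500 ≈ 1.9020.
Efficiency = H/L = 1.8545/1.9020 = 97.5%.

97.5%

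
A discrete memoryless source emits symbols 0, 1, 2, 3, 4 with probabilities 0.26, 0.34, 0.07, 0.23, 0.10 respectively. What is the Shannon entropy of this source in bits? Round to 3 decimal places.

2.123 bits

H = −Σ pᵢ log₂ pᵢ.
−0.26·log₂(0.26) = 0.5053
−0.34·log₂(0.34) = 0.5292
−0.07·log₂(0.07) = 0.2686
−0.23·log₂(0.23) = 0.4877
−0.10·log₂(0.10) = 0.3322
Sum ≈ 2.1229 → 2.123 bits.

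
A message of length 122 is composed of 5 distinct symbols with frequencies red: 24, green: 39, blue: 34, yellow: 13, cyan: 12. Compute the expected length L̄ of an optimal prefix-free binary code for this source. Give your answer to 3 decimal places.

2.205 bits/symbol

Probabilities are the counts divided by 122.
Repeatedly combine the two least-probable nodes; the expected code length is the sum of the merged weights.
merge 6/61 + 13/122 → 25/122
merge 12/61 + 25/122 → 49/122
merge 17/61 + 39/122 → 73/122
merge 49/122 + 73/122 → 1
L = 25/122 + 49/122 + 73/122 + 1 = 269/122 ≈ 2.205 bits/symbol.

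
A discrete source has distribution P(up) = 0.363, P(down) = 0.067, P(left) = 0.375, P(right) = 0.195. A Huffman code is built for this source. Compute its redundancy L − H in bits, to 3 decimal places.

0.104 bits

Entropy H = −Σ p log₂ p ≈ 1.7825 bits.
Huffman merges: 67/1000+39/200→131/500; 131/500+363/1000→5/8; 3/8+5/8→1. L = 1887/1000 ≈ 1.8870.
L − H = 1.8870 − 1.7825 = 0.104 bits.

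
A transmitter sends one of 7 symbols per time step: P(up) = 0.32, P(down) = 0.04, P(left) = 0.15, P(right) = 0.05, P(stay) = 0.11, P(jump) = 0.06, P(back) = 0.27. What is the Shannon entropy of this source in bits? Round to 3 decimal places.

H = −Σ pᵢ log₂ pᵢ.
−0.32·log₂(0.32) = 0.5260
−0.04·log₂(0.04) = 0.1858
−0.15·log₂(0.15) = 0.4105
−0.05·log₂(0.05) = 0.2161
−0.11·log₂(0.11) = 0.3503
−0.06·log₂(0.06) = 0.2435
−0.27·log₂(0.27) = 0.5100
Sum ≈ 2.4423 → 2.442 bits.

2.442 bits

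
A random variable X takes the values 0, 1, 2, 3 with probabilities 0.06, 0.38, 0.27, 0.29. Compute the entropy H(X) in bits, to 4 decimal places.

1.8019 bits

H = −Σ pᵢ log₂ pᵢ.
−0.06·log₂(0.06) = 0.2435
−0.38·log₂(0.38) = 0.5305
−0.27·log₂(0.27) = 0.5100
−0.29·log₂(0.29) = 0.5179
Sum ≈ 1.8019 → 1.8019 bits.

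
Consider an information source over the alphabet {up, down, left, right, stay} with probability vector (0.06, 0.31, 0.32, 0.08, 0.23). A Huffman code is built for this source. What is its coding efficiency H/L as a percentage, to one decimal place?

96.8%

Entropy H = −Σ p log₂ p ≈ 2.0725 bits.
Huffman merges: 3/50+2/25→7/50; 7/50+23/100→37/100; 31/100+8/25→63/100; 37/100+63/100→1. L = 107/50 ≈ 2.1400.
Efficiency = H/L = 2.0725/2.1400 = 96.8%.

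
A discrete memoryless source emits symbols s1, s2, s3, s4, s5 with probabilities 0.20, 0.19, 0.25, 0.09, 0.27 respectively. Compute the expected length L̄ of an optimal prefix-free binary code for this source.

Repeatedly combine the two least-probable nodes; the expected code length is the sum of the merged weights.
merge 9/100 + 19/100 → 7/25
merge 1/5 + 1/4 → 9/20
merge 27/100 + 7/25 → 11/20
merge 9/20 + 11/20 → 1
L = 7/25 + 9/20 + 11/20 + 1 = 57/25 = 2.28 bits/symbol.

2.28 bits/symbol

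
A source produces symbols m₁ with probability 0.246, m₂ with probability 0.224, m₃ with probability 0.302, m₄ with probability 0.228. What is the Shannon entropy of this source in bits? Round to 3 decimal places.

1.989 bits

H = −Σ pᵢ log₂ pᵢ.
−0.246·log₂(0.246) = 0.4977
−0.224·log₂(0.224) = 0.4835
−0.302·log₂(0.302) = 0.5217
−0.228·log₂(0.228) = 0.4863
Sum ≈ 1.9892 → 1.989 bits.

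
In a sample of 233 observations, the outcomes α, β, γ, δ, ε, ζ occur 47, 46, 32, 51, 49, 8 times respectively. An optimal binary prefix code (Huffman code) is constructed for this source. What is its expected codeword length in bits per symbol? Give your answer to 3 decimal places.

Probabilities are the counts divided by 233.
Repeatedly combine the two least-probable nodes; the expected code length is the sum of the merged weights.
merge 8/233 + 32/233 → 40/233
merge 40/233 + 46/233 → 86/233
merge 47/233 + 49/233 → 96/233
merge 51/233 + 86/233 → 137/233
merge 96/233 + 137/233 → 1
L = 40/233 + 86/233 + 96/233 + 137/233 + 1 = 592/233 ≈ 2.541 bits/symbol.

2.541 bits/symbol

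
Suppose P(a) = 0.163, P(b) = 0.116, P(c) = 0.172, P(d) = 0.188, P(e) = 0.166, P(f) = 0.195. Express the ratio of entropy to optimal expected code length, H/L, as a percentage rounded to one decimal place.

98.1%

Entropy H = −Σ p log₂ p ≈ 2.5671 bits.
Huffman merges: 29/250+163/1000→279/1000; 83/500+43/250→169/500; 47/250+39/200→383/1000; 279/1000+169/500→617/1000; 383/1000+617/1000→1. L = 2617/1000 ≈ 2.6170.
Efficiency = H/L = 2.5671/2.6170 = 98.1%.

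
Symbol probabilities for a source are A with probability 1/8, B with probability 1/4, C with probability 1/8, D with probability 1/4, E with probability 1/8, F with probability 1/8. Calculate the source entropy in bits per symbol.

2.5 bits

Each probability is a power of 1/2, so log₂(1/p) is an integer.
H = Σ p·log₂(1/p) = 1/8·3 + 1/4·2 + 1/8·3 + 1/4·2 + 1/8·3 + 1/8·3 = 2.5 bits.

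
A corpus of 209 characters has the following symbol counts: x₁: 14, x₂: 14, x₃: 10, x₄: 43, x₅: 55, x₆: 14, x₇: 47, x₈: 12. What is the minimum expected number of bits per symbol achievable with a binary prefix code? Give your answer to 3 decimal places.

2.718 bits/symbol

Probabilities are the counts divided by 209.
Repeatedly combine the two least-probable nodes; the expected code length is the sum of the merged weights.
merge 10/209 + 12/209 → 2/19
merge 14/209 + 14/209 → 28/209
merge 14/209 + 2/19 → 36/209
merge 28/209 + 36/209 → 64/209
merge 43/209 + 47/209 → 90/209
merge 5/19 + 64/209 → 119/209
merge 90/209 + 119/209 → 1
L = 2/19 + 28/209 + 36/209 + 64/209 + 90/209 + 119/209 + 1 = 568/209 ≈ 2.718 bits/symbol.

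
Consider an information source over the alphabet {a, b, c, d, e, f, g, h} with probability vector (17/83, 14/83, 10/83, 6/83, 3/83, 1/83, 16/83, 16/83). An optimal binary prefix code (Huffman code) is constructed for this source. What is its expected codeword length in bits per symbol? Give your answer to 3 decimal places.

Repeatedly combine the two least-probable nodes; the expected code length is the sum of the merged weights.
merge 1/83 + 3/83 → 4/83
merge 4/83 + 6/83 → 10/83
merge 10/83 + 10/83 → 20/83
merge 14/83 + 16/83 → 30/83
merge 16/83 + 17/83 → 33/83
merge 20/83 + 30/83 → 50/83
merge 33/83 + 50/83 → 1
L = 4/83 + 10/83 + 20/83 + 30/83 + 33/83 + 50/83 + 1 = 230/83 ≈ 2.771 bits/symbol.

2.771 bits/symbol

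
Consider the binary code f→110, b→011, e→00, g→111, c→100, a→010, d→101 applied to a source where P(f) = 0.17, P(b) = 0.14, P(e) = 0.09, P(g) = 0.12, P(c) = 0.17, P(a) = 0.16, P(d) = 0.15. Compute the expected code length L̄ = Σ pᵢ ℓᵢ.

L̄ = Σ pᵢ·ℓᵢ = 0.17·3 + 0.14·3 + 0.09·2 + 0.12·3 + 0.17·3 + 0.16·3 + 0.15·3 = 2.91 bits/symbol.

2.91 bits/symbol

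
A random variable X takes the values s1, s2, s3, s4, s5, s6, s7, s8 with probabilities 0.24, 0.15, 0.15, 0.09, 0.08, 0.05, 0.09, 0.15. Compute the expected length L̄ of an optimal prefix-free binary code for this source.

2.89 bits/symbol

Repeatedly combine the two least-probable nodes; the expected code length is the sum of the merged weights.
merge 1/20 + 2/25 → 13/100
merge 9/100 + 9/100 → 9/50
merge 13/100 + 3/20 → 7/25
merge 3/20 + 3/20 → 3/10
merge 9/50 + 6/25 → 21/50
merge 7/25 + 3/10 → 29/50
merge 21/50 + 29/50 → 1
L = 13/100 + 9/50 + 7/25 + 3/10 + 21/50 + 29/50 + 1 = 289/100 = 2.89 bits/symbol.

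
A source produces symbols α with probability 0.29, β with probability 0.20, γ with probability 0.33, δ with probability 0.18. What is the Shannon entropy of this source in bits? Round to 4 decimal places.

H = −Σ pᵢ log₂ pᵢ.
−0.29·log₂(0.29) = 0.5179
−0.20·log₂(0.20) = 0.4644
−0.33·log₂(0.33) = 0.5278
−0.18·log₂(0.18) = 0.4453
Sum ≈ 1.9554 → 1.9554 bits.

1.9554 bits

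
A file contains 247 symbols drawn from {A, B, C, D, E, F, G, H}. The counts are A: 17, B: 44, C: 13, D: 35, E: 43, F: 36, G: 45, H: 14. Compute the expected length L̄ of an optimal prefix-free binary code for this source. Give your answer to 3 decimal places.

2.927 bits/symbol

Probabilities are the counts divided by 247.
Repeatedly combine the two least-probable nodes; the expected code length is the sum of the merged weights.
merge 1/19 + 14/247 → 27/247
merge 17/247 + 27/247 → 44/247
merge 35/247 + 36/247 → 71/247
merge 43/247 + 44/247 → 87/247
merge 44/247 + 45/247 → 89/247
merge 71/247 + 87/247 → 158/247
merge 89/247 + 158/247 → 1
L = 27/247 + 44/247 + 71/247 + 87/247 + 89/247 + 158/247 + 1 = 723/247 ≈ 2.927 bits/symbol.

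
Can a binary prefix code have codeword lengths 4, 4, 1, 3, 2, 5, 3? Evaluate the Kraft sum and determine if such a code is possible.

1.15625; no

With common denominator 2^5 = 32: Σ 2^(−ℓᵢ) = 2/32 + 2/32 + 16/32 + 4/32 + 8/32 + 1/32 + 4/32 = 37/32 = 1.15625.
Kraft's inequality requires Σ ≤ 1; here Σ = 1.15625 > 1, so no such prefix code exists.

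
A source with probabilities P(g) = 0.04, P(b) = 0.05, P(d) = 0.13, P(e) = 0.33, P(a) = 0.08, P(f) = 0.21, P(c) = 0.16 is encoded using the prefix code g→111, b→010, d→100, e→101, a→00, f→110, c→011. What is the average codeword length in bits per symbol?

L̄ = Σ pᵢ·ℓᵢ = 0.04·3 + 0.05·3 + 0.13·3 + 0.33·3 + 0.08·2 + 0.21·3 + 0.16·3 = 2.92 bits/symbol.

2.92 bits/symbol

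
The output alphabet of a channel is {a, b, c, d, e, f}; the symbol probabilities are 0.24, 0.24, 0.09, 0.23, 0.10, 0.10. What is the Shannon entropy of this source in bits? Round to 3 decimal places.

H = −Σ pᵢ log₂ pᵢ.
−0.24·log₂(0.24) = 0.4941
−0.24·log₂(0.24) = 0.4941
−0.09·log₂(0.09) = 0.3127
−0.23·log₂(0.23) = 0.4877
−0.10·log₂(0.10) = 0.3322
−0.10·log₂(0.10) = 0.3322
Sum ≈ 2.4530 → 2.453 bits.

2.453 bits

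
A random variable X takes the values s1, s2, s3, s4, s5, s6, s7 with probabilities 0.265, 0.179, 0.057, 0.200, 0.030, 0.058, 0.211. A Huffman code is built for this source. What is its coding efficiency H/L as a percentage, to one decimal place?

Entropy H = −Σ p log₂ p ≈ 2.5156 bits.
Huffman merges: 3/100+57/1000→87/1000; 29/500+87/1000→29/200; 29/200+179/1000→81/250; 1/5+211/1000→411/1000; 53/200+81/250→589/1000; 411/1000+589/1000→1. L = 639/250 ≈ 2.5560.
Efficiency = H/L = 2.5156/2.5560 = 98.4%.

98.4%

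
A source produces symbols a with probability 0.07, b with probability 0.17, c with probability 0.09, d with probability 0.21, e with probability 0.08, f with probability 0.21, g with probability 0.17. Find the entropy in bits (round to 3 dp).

2.688 bits

H = −Σ pᵢ log₂ pᵢ.
−0.07·log₂(0.07) = 0.2686
−0.17·log₂(0.17) = 0.4346
−0.09·log₂(0.09) = 0.3127
−0.21·log₂(0.21) = 0.4728
−0.08·log₂(0.08) = 0.2915
−0.21·log₂(0.21) = 0.4728
−0.17·log₂(0.17) = 0.4346
Sum ≈ 2.6875 → 2.688 bits.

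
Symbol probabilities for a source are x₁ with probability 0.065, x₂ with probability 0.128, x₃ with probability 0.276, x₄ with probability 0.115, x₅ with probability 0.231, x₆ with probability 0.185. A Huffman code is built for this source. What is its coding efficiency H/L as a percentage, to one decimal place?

Entropy H = −Σ p log₂ p ≈ 2.4461 bits.
Huffman merges: 13/200+23/200→9/50; 16/125+9/50→77/250; 37/200+231/1000→52/125; 69/250+77/250→73/125; 52/125+73/125→1. L = 311/125 ≈ 2.4880.
Efficiency = H/L = 2.4461/2.4880 = 98.3%.

98.3%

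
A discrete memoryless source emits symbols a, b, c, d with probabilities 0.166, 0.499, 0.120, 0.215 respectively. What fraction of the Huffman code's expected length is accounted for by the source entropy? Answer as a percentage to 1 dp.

Entropy H = −Σ p log₂ p ≈ 1.7744 bits.
Huffman merges: 3/25+83/500→143/500; 43/200+143/500→501/1000; 499/1000+501/1000→1. L = 1787/1000 ≈ 1.7870.
Efficiency = H/L = 1.7744/1.7870 = 99.3%.

99.3%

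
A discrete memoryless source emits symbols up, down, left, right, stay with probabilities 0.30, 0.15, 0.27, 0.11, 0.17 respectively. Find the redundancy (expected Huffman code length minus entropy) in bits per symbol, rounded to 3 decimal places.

0.033 bits

Entropy H = −Σ p log₂ p ≈ 2.2265 bits.
Huffman merges: 11/100+3/20→13/50; 17/100+13/50→43/100; 27/100+3/10→57/100; 43/100+57/100→1. L = 113/50 ≈ 2.2600.
L − H = 2.2600 − 2.2265 = 0.033 bits.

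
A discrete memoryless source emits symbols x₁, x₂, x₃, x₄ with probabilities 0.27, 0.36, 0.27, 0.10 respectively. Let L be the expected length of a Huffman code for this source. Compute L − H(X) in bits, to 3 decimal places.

0.117 bits

Entropy H = −Σ p log₂ p ≈ 1.8829 bits.
Huffman merges: 1/10+27/100→37/100; 27/100+9/25→63/100; 37/100+63/100→1. L = 2 ≈ 2.0000.
L − H = 2.0000 − 1.8829 = 0.117 bits.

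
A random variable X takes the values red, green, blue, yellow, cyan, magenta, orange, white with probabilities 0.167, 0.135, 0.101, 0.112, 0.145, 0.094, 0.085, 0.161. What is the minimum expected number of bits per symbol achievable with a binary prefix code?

3 bits/symbol

Repeatedly combine the two least-probable nodes; the expected code length is the sum of the merged weights.
merge 17/200 + 47/500 → 179/1000
merge 101/1000 + 14/125 → 213/1000
merge 27/200 + 29/200 → 7/25
merge 161/1000 + 167/1000 → 41/125
merge 179/1000 + 213/1000 → 49/125
merge 7/25 + 41/125 → 76/125
merge 49/125 + 76/125 → 1
L = 179/1000 + 213/1000 + 7/25 + 41/125 + 49/125 + 76/125 + 1 = 3 bits/symbol.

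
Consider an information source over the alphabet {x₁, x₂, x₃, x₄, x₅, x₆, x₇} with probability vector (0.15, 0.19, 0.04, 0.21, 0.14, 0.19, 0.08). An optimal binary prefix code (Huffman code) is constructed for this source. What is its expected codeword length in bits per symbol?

Repeatedly combine the two least-probable nodes; the expected code length is the sum of the merged weights.
merge 1/25 + 2/25 → 3/25
merge 3/25 + 7/50 → 13/50
merge 3/20 + 19/100 → 17/50
merge 19/100 + 21/100 → 2/5
merge 13/50 + 17/50 → 3/5
merge 2/5 + 3/5 → 1
L = 3/25 + 13/50 + 17/50 + 2/5 + 3/5 + 1 = 68/25 = 2.72 bits/symbol.

2.72 bits/symbol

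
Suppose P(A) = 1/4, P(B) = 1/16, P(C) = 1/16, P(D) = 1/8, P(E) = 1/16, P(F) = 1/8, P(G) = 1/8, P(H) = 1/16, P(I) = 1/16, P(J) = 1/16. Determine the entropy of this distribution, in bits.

Each probability is a power of 1/2, so log₂(1/p) is an integer.
H = Σ p·log₂(1/p) = 1/4·2 + 1/16·4 + 1/16·4 + 1/8·3 + 1/16·4 + 1/8·3 + 1/8·3 + 1/16·4 + 1/16·4 + 1/16·4 = 3.125 bits.

3.125 bits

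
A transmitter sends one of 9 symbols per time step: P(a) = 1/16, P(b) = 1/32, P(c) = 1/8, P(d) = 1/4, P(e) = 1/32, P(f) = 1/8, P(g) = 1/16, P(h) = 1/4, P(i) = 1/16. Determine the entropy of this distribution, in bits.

Each probability is a power of 1/2, so log₂(1/p) is an integer.
H = Σ p·log₂(1/p) = 1/16·4 + 1/32·5 + 1/8·3 + 1/4·2 + 1/32·5 + 1/8·3 + 1/16·4 + 1/4·2 + 1/16·4 = 2.8125 bits.

2.8125 bits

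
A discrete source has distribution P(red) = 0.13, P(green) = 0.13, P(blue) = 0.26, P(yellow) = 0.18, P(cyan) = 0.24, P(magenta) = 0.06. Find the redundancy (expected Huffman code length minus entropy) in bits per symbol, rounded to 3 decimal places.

0.046 bits

Entropy H = −Σ p log₂ p ≈ 2.4536 bits.
Huffman merges: 3/50+13/100→19/100; 13/100+9/50→31/100; 19/100+6/25→43/100; 13/50+31/100→57/100; 43/100+57/100→1. L = 5/2 ≈ 2.5000.
L − H = 2.5000 − 2.4536 = 0.046 bits.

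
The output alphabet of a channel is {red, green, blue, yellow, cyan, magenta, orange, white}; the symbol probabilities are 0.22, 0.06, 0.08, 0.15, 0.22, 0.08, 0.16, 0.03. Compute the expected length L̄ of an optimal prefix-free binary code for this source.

Repeatedly combine the two least-probable nodes; the expected code length is the sum of the merged weights.
merge 3/100 + 3/50 → 9/100
merge 2/25 + 2/25 → 4/25
merge 9/100 + 3/20 → 6/25
merge 4/25 + 4/25 → 8/25
merge 11/50 + 11/50 → 11/25
merge 6/25 + 8/25 → 14/25
merge 11/25 + 14/25 → 1
L = 9/100 + 4/25 + 6/25 + 8/25 + 11/25 + 14/25 + 1 = 281/100 = 2.81 bits/symbol.

2.81 bits/symbol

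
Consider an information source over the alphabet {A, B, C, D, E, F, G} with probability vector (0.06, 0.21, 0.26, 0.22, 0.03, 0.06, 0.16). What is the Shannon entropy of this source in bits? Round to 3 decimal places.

2.521 bits

H = −Σ pᵢ log₂ pᵢ.
−0.06·log₂(0.06) = 0.2435
−0.21·log₂(0.21) = 0.4728
−0.26·log₂(0.26) = 0.5053
−0.22·log₂(0.22) = 0.4806
−0.03·log₂(0.03) = 0.1518
−0.06·log₂(0.06) = 0.2435
−0.16·log₂(0.16) = 0.4230
Sum ≈ 2.5205 → 2.521 bits.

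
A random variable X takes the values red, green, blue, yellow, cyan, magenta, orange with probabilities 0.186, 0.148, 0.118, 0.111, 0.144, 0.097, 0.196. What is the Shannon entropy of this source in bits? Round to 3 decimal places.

H = −Σ pᵢ log₂ pᵢ.
−0.186·log₂(0.186) = 0.4514
−0.148·log₂(0.148) = 0.4079
−0.118·log₂(0.118) = 0.3638
−0.111·log₂(0.111) = 0.3520
−0.144·log₂(0.144) = 0.4026
−0.097·log₂(0.097) = 0.3265
−0.196·log₂(0.196) = 0.4608
Sum ≈ 2.7650 → 2.765 bits.

2.765 bits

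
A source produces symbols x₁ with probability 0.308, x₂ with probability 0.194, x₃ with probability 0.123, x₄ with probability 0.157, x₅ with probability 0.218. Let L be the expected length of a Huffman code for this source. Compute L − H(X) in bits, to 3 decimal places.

Entropy H = −Σ p log₂ p ≈ 2.2526 bits.
Huffman merges: 123/1000+157/1000→7/25; 97/500+109/500→103/250; 7/25+77/250→147/250; 103/250+147/250→1. L = 57/25 ≈ 2.2800.
L − H = 2.2800 − 2.2526 = 0.027 bits.

0.027 bits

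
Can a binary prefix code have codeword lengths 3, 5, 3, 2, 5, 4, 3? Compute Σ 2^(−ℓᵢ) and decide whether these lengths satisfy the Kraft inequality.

0.75; yes

With common denominator 2^5 = 32: Σ 2^(−ℓᵢ) = 4/32 + 1/32 + 4/32 + 8/32 + 1/32 + 2/32 + 4/32 = 24/32 = 0.75.
Kraft's inequality requires Σ ≤ 1; here Σ = 0.75 ≤ 1, so such a prefix code exists.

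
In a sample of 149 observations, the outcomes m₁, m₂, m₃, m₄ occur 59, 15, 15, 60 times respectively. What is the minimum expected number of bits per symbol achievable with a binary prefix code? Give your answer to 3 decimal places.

1.799 bits/symbol

Probabilities are the counts divided by 149.
Repeatedly combine the two least-probable nodes; the expected code length is the sum of the merged weights.
merge 15/149 + 15/149 → 30/149
merge 30/149 + 59/149 → 89/149
merge 60/149 + 89/149 → 1
L = 30/149 + 89/149 + 1 = 268/149 ≈ 1.799 bits/symbol.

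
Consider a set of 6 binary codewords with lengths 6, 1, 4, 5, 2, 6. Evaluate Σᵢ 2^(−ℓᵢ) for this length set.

With common denominator 2^6 = 64: Σ 2^(−ℓᵢ) = 1/64 + 32/64 + 4/64 + 2/64 + 16/64 + 1/64 = 56/64 = 0.875.

0.875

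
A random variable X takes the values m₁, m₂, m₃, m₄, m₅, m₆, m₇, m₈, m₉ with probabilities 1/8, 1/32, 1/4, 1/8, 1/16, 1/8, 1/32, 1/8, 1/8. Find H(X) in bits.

Each probability is a power of 1/2, so log₂(1/p) is an integer.
H = Σ p·log₂(1/p) = 1/8·3 + 1/32·5 + 1/4·2 + 1/8·3 + 1/16·4 + 1/8·3 + 1/32·5 + 1/8·3 + 1/8·3 = 2.9375 bits.

2.9375 bits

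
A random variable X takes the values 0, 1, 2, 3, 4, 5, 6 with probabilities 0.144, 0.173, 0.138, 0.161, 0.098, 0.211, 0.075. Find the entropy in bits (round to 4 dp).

2.7413 bits

H = −Σ pᵢ log₂ pᵢ.
−0.144·log₂(0.144) = 0.4026
−0.173·log₂(0.173) = 0.4379
−0.138·log₂(0.138) = 0.3943
−0.161·log₂(0.161) = 0.4242
−0.098·log₂(0.098) = 0.3284
−0.211·log₂(0.211) = 0.4736
−0.075·log₂(0.075) = 0.2803
Sum ≈ 2.7413 → 2.7413 bits.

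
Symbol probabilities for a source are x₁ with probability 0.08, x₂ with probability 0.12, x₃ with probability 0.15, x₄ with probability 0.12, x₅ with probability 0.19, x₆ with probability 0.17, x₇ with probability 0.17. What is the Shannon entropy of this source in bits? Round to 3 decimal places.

H = −Σ pᵢ log₂ pᵢ.
−0.08·log₂(0.08) = 0.2915
−0.12·log₂(0.12) = 0.3671
−0.15·log₂(0.15) = 0.4105
−0.12·log₂(0.12) = 0.3671
−0.19·log₂(0.19) = 0.4552
−0.17·log₂(0.17) = 0.4346
−0.17·log₂(0.17) = 0.4346
Sum ≈ 2.7606 → 2.761 bits.

2.761 bits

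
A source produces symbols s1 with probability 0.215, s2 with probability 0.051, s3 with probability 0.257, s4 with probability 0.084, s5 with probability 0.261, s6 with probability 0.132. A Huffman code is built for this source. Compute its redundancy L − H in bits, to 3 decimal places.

Entropy H = −Σ p log₂ p ≈ 2.3911 bits.
Huffman merges: 51/1000+21/250→27/200; 33/250+27/200→267/1000; 43/200+257/1000→59/125; 261/1000+267/1000→66/125; 59/125+66/125→1. L = 1201/500 ≈ 2.4020.
L − H = 2.4020 − 2.3911 = 0.011 bits.

0.011 bits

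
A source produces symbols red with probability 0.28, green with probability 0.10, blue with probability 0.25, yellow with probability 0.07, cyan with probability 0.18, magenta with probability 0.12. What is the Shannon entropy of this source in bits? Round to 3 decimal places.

H = −Σ pᵢ log₂ pᵢ.
−0.28·log₂(0.28) = 0.5142
−0.10·log₂(0.10) = 0.3322
−0.25·log₂(0.25) = 0.5000
−0.07·log₂(0.07) = 0.2686
−0.18·log₂(0.18) = 0.4453
−0.12·log₂(0.12) = 0.3671
Sum ≈ 2.4273 → 2.427 bits.

2.427 bits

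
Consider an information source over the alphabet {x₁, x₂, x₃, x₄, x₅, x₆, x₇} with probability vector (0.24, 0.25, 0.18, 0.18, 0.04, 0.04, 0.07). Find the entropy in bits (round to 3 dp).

2.525 bits

H = −Σ pᵢ log₂ pᵢ.
−0.24·log₂(0.24) = 0.4941
−0.25·log₂(0.25) = 0.5000
−0.18·log₂(0.18) = 0.4453
−0.18·log₂(0.18) = 0.4453
−0.04·log₂(0.04) = 0.1858
−0.04·log₂(0.04) = 0.1858
−0.07·log₂(0.07) = 0.2686
Sum ≈ 2.5248 → 2.525 bits.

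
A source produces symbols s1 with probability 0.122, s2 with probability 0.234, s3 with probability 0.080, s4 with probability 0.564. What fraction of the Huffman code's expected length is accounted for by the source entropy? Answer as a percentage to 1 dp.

98.8%

Entropy H = −Σ p log₂ p ≈ 1.6181 bits.
Huffman merges: 2/25+61/500→101/500; 101/500+117/500→109/250; 109/250+141/250→1. L = 819/500 ≈ 1.6380.
Efficiency = H/L = 1.6181/1.6380 = 98.8%.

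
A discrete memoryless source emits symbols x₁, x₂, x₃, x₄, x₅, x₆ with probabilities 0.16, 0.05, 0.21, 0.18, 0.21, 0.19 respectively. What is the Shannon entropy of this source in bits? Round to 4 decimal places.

H = −Σ pᵢ log₂ pᵢ.
−0.16·log₂(0.16) = 0.4230
−0.05·log₂(0.05) = 0.2161
−0.21·log₂(0.21) = 0.4728
−0.18·log₂(0.18) = 0.4453
−0.21·log₂(0.21) = 0.4728
−0.19·log₂(0.19) = 0.4552
Sum ≈ 2.4853 → 2.4853 bits.

2.4853 bits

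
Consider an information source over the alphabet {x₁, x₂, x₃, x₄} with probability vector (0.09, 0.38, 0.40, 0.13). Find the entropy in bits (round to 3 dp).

1.755 bits

H = −Σ pᵢ log₂ pᵢ.
−0.09·log₂(0.09) = 0.3127
−0.38·log₂(0.38) = 0.5305
−0.40·log₂(0.40) = 0.5288
−0.13·log₂(0.13) = 0.3826
Sum ≈ 1.7545 → 1.755 bits.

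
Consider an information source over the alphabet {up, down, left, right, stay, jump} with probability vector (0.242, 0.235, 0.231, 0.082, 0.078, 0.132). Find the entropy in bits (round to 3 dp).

H = −Σ pᵢ log₂ pᵢ.
−0.242·log₂(0.242) = 0.4954
−0.235·log₂(0.235) = 0.4910
−0.231·log₂(0.231) = 0.4883
−0.082·log₂(0.082) = 0.2959
−0.078·log₂(0.078) = 0.2871
−0.132·log₂(0.132) = 0.3856
Sum ≈ 2.4432 → 2.443 bits.

2.443 bits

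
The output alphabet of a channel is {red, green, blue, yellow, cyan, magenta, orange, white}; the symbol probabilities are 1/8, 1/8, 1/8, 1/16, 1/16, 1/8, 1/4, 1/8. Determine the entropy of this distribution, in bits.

2.875 bits

Each probability is a power of 1/2, so log₂(1/p) is an integer.
H = Σ p·log₂(1/p) = 1/8·3 + 1/8·3 + 1/8·3 + 1/16·4 + 1/16·4 + 1/8·3 + 1/4·2 + 1/8·3 = 2.875 bits.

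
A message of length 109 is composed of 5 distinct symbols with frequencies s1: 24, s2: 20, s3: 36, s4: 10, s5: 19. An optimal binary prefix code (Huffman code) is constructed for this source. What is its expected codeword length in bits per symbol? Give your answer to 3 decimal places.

2.266 bits/symbol

Probabilities are the counts divided by 109.
Repeatedly combine the two least-probable nodes; the expected code length is the sum of the merged weights.
merge 10/109 + 19/109 → 29/109
merge 20/109 + 24/109 → 44/109
merge 29/109 + 36/109 → 65/109
merge 44/109 + 65/109 → 1
L = 29/109 + 44/109 + 65/109 + 1 = 247/109 ≈ 2.266 bits/symbol.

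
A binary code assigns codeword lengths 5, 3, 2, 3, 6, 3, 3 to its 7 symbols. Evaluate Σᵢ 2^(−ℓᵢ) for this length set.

With common denominator 2^6 = 64: Σ 2^(−ℓᵢ) = 2/64 + 8/64 + 16/64 + 8/64 + 1/64 + 8/64 + 8/64 = 51/64 = 0.796875.

0.796875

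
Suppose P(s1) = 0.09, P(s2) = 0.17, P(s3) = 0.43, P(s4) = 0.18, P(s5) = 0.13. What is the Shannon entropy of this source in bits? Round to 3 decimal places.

2.099 bits

H = −Σ pᵢ log₂ pᵢ.
−0.09·log₂(0.09) = 0.3127
−0.17·log₂(0.17) = 0.4346
−0.43·log₂(0.43) = 0.5236
−0.18·log₂(0.18) = 0.4453
−0.13·log₂(0.13) = 0.3826
Sum ≈ 2.0988 → 2.099 bits.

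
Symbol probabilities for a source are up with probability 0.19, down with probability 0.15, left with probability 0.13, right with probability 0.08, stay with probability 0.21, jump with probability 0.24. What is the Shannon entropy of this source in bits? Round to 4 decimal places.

2.5069 bits

H = −Σ pᵢ log₂ pᵢ.
−0.19·log₂(0.19) = 0.4552
−0.15·log₂(0.15) = 0.4105
−0.13·log₂(0.13) = 0.3826
−0.08·log₂(0.08) = 0.2915
−0.21·log₂(0.21) = 0.4728
−0.24·log₂(0.24) = 0.4941
Sum ≈ 2.5069 → 2.5069 bits.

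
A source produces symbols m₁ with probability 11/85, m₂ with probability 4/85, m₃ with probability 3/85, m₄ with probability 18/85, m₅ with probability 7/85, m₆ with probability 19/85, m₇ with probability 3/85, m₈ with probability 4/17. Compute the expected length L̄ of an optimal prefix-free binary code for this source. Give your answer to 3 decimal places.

2.718 bits/symbol

Repeatedly combine the two least-probable nodes; the expected code length is the sum of the merged weights.
merge 3/85 + 3/85 → 6/85
merge 4/85 + 6/85 → 2/17
merge 7/85 + 2/17 → 1/5
merge 11/85 + 1/5 → 28/85
merge 18/85 + 19/85 → 37/85
merge 4/17 + 28/85 → 48/85
merge 37/85 + 48/85 → 1
L = 6/85 + 2/17 + 1/5 + 28/85 + 37/85 + 48/85 + 1 = 231/85 ≈ 2.718 bits/symbol.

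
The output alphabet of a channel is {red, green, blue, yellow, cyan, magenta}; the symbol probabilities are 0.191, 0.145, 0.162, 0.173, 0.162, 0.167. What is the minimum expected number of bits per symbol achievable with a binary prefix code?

2.636 bits/symbol

Repeatedly combine the two least-probable nodes; the expected code length is the sum of the merged weights.
merge 29/200 + 81/500 → 307/1000
merge 81/500 + 167/1000 → 329/1000
merge 173/1000 + 191/1000 → 91/250
merge 307/1000 + 329/1000 → 159/250
merge 91/250 + 159/250 → 1
L = 307/1000 + 329/1000 + 91/250 + 159/250 + 1 = 659/250 = 2.636 bits/symbol.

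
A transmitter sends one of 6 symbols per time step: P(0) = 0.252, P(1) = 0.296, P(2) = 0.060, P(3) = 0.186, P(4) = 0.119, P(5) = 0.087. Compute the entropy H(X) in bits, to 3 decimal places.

2.388 bits

H = −Σ pᵢ log₂ pᵢ.
−0.252·log₂(0.252) = 0.5011
−0.296·log₂(0.296) = 0.5199
−0.060·log₂(0.060) = 0.2435
−0.186·log₂(0.186) = 0.4514
−0.119·log₂(0.119) = 0.3654
−0.087·log₂(0.087) = 0.3065
Sum ≈ 2.3878 → 2.388 bits.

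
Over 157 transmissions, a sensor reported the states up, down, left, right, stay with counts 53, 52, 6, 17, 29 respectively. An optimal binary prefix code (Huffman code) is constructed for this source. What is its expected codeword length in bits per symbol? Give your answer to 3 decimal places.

2.140 bits/symbol

Probabilities are the counts divided by 157.
Repeatedly combine the two least-probable nodes; the expected code length is the sum of the merged weights.
merge 6/157 + 17/157 → 23/157
merge 23/157 + 29/157 → 52/157
merge 52/157 + 52/157 → 104/157
merge 53/157 + 104/157 → 1
L = 23/157 + 52/157 + 104/157 + 1 = 336/157 ≈ 2.140 bits/symbol.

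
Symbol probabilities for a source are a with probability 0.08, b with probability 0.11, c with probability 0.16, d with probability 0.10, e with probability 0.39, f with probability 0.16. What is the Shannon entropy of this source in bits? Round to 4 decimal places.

2.3498 bits

H = −Σ pᵢ log₂ pᵢ.
−0.08·log₂(0.08) = 0.2915
−0.11·log₂(0.11) = 0.3503
−0.16·log₂(0.16) = 0.4230
−0.10·log₂(0.10) = 0.3322
−0.39·log₂(0.39) = 0.5298
−0.16·log₂(0.16) = 0.4230
Sum ≈ 2.3498 → 2.3498 bits.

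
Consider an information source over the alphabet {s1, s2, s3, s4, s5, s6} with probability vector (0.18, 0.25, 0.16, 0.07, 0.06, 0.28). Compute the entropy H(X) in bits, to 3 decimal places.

H = −Σ pᵢ log₂ pᵢ.
−0.18·log₂(0.18) = 0.4453
−0.25·log₂(0.25) = 0.5000
−0.16·log₂(0.16) = 0.4230
−0.07·log₂(0.07) = 0.2686
−0.06·log₂(0.06) = 0.2435
−0.28·log₂(0.28) = 0.5142
Sum ≈ 2.3946 → 2.395 bits.

2.395 bits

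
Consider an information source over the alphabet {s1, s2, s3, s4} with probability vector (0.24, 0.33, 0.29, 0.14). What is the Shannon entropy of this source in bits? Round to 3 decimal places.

H = −Σ pᵢ log₂ pᵢ.
−0.24·log₂(0.24) = 0.4941
−0.33·log₂(0.33) = 0.5278
−0.29·log₂(0.29) = 0.5179
−0.14·log₂(0.14) = 0.3971
Sum ≈ 1.9370 → 1.937 bits.

1.937 bits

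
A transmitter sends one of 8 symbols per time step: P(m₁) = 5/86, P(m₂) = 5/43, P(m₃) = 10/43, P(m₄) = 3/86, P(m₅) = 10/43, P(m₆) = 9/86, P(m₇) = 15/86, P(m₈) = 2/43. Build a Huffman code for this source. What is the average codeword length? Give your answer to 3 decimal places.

Repeatedly combine the two least-probable nodes; the expected code length is the sum of the merged weights.
merge 3/86 + 2/43 → 7/86
merge 5/86 + 7/86 → 6/43
merge 9/86 + 5/43 → 19/86
merge 6/43 + 15/86 → 27/86
merge 19/86 + 10/43 → 39/86
merge 10/43 + 27/86 → 47/86
merge 39/86 + 47/86 → 1
L = 7/86 + 6/43 + 19/86 + 27/86 + 39/86 + 47/86 + 1 = 237/86 ≈ 2.756 bits/symbol.

2.756 bits/symbol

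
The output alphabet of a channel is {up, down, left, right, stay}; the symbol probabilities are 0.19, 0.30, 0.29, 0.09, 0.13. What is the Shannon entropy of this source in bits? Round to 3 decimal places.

2.190 bits

H = −Σ pᵢ log₂ pᵢ.
−0.19·log₂(0.19) = 0.4552
−0.30·log₂(0.30) = 0.5211
−0.29·log₂(0.29) = 0.5179
−0.09·log₂(0.09) = 0.3127
−0.13·log₂(0.13) = 0.3826
Sum ≈ 2.1895 → 2.190 bits.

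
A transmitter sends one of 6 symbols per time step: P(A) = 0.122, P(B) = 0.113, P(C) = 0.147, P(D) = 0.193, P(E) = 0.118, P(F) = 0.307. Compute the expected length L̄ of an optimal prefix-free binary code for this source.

2.5 bits/symbol

Repeatedly combine the two least-probable nodes; the expected code length is the sum of the merged weights.
merge 113/1000 + 59/500 → 231/1000
merge 61/500 + 147/1000 → 269/1000
merge 193/1000 + 231/1000 → 53/125
merge 269/1000 + 307/1000 → 72/125
merge 53/125 + 72/125 → 1
L = 231/1000 + 269/1000 + 53/125 + 72/125 + 1 = 5/2 = 2.5 bits/symbol.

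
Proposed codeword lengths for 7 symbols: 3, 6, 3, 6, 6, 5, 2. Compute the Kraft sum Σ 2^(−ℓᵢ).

0.578125

With common denominator 2^6 = 64: Σ 2^(−ℓᵢ) = 8/64 + 1/64 + 8/64 + 1/64 + 1/64 + 2/64 + 16/64 = 37/64 = 0.578125.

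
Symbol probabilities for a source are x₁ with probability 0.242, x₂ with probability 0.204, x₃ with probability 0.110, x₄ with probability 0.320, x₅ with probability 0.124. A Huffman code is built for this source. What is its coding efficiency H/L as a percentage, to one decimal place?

99.1%

Entropy H = −Σ p log₂ p ≈ 2.2130 bits.
Huffman merges: 11/100+31/250→117/500; 51/250+117/500→219/500; 121/500+8/25→281/500; 219/500+281/500→1. L = 1117/500 ≈ 2.2340.
Efficiency = H/L = 2.2130/2.2340 = 99.1%.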